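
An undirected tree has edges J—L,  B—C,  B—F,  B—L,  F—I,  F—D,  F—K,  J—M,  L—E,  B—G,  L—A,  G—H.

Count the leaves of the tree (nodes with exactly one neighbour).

8

The leaves are A, C, D, E, H, I, K, M.
That is 8 leaves.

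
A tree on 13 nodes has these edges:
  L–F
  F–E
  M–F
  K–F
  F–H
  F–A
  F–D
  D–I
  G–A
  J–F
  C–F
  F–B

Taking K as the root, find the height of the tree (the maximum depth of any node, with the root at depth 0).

3

G sits deepest: K–F–A–G — 3 edges from the root.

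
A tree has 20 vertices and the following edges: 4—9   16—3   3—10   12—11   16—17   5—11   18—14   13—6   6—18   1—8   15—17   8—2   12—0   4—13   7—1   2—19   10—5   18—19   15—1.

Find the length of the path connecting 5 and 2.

8

The path is 5 – 10 – 3 – 16 – 17 – 15 – 1 – 8 – 2, which has 8 edges.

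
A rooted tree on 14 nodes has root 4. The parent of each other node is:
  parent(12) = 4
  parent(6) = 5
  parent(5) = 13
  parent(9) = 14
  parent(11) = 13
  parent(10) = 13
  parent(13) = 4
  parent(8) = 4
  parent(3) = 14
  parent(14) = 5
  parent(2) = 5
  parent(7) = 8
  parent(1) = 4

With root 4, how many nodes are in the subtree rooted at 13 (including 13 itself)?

9

The subtree rooted at 13 contains: 13, 5, 10, 11, 14, 6, 2, 3, 9 — 9 nodes.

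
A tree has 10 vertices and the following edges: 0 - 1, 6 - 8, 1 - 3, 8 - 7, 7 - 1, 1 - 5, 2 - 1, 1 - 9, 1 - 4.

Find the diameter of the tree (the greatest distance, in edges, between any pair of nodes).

Starting from 6, a farthest node is 9 at distance 4.
One longest path: 6 – 8 – 7 – 1 – 9.
So the diameter is 4.

4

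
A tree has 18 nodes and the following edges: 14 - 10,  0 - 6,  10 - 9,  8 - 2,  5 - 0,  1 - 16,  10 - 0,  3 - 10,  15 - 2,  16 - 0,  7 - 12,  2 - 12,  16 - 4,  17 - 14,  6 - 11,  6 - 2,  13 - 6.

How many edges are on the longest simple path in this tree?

7

A longest path is 7 – 12 – 2 – 6 – 0 – 10 – 14 – 17, with 7 edges.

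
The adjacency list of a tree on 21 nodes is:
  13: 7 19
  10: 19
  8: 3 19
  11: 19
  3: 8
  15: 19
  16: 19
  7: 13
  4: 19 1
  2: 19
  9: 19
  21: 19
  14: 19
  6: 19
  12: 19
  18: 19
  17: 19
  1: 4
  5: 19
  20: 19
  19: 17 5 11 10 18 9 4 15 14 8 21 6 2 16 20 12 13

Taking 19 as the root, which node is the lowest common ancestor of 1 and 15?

19

Ancestors of 1 (toward the root): 1, 4, 19.
Ancestors of 15: 15, 19.
The deepest node appearing in both lists is 19.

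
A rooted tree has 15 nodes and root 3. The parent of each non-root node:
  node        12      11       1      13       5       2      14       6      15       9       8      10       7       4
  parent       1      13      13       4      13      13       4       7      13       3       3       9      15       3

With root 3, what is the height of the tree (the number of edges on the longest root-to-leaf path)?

6 sits deepest: 3 → 4 → 13 → 15 → 7 → 6 — 5 edges from the root.

5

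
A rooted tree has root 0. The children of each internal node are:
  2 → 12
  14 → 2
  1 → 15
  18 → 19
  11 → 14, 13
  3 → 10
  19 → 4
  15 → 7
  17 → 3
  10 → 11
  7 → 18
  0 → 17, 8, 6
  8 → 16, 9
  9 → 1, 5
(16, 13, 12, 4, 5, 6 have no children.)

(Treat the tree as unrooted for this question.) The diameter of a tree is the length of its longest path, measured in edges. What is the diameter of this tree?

Starting from 12, a farthest node is 4 at distance 15.
One longest path: 12 - 2 - 14 - 11 - 10 - 3 - 17 - 0 - 8 - 9 - 1 - 15 - 7 - 18 - 19 - 4.
So the diameter is 15.

15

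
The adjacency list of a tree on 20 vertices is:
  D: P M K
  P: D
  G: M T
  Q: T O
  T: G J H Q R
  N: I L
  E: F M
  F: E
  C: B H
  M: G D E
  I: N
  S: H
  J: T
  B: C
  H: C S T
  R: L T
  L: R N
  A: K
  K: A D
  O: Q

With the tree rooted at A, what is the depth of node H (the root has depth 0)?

Path from A to H: A → K → D → M → G → T → H, which has 6 edges.

6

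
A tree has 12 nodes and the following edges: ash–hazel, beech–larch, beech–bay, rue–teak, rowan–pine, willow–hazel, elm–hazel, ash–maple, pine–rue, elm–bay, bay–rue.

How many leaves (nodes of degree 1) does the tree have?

5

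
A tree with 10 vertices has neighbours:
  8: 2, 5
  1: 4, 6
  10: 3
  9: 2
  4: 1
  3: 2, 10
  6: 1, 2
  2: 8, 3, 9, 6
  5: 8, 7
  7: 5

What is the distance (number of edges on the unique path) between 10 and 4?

5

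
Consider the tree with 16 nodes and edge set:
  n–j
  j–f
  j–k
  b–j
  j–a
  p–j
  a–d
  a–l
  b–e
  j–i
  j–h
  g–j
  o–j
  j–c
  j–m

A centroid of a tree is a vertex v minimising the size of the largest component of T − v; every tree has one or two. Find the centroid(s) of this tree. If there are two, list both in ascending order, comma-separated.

Delete j: the remaining components have sizes 3, 2, 1, 1, 1, 1, 1, 1, 1, 1, 1, 1. Max 3 ≤ 8, so j is a centroid.
No neighbour of j does as well, so j is the unique centroid.

j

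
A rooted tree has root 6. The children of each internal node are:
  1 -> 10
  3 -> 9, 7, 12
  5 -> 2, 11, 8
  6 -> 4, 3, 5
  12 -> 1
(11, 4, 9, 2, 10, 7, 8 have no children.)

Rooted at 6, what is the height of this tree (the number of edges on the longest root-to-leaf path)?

The longest root-to-leaf path is 6 → 3 → 12 → 1 → 10 (4 edges).

4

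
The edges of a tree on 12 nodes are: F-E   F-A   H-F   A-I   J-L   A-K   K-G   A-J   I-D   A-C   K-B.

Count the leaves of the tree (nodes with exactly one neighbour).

The leaves are B, C, D, E, G, H, L.
That is 7 leaves.

7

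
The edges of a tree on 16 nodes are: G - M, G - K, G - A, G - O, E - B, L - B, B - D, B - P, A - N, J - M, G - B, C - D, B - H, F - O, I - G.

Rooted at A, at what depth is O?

Path from A to O: A – G – O, which has 2 edges.

2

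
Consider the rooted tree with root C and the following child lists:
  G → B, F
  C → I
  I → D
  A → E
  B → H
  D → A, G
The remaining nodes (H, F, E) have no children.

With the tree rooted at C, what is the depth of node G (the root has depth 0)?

Path from C to G: C – I – D – G, which has 3 edges.

3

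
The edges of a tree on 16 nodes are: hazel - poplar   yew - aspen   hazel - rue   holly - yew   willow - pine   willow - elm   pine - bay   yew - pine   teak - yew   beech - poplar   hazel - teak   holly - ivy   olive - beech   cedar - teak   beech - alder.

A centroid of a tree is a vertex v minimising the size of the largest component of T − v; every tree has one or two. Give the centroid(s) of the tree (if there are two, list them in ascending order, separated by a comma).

teak, yew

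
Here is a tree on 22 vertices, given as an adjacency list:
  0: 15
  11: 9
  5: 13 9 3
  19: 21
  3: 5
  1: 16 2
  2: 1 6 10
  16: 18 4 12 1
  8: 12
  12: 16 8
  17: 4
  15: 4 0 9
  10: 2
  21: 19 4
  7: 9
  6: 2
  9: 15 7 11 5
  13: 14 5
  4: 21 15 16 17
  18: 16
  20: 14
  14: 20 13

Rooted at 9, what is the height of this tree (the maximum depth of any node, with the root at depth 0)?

6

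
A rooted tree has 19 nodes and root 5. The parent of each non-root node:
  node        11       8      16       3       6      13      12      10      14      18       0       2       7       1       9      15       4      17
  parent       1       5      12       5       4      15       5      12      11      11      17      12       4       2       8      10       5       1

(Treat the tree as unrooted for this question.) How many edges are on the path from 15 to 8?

4

15 – 10 – 12 – 5 – 8: 4 edges.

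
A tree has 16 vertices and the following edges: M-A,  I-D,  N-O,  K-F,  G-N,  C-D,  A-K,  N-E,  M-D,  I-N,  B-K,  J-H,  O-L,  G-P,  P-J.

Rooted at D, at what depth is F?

4

D → M → A → K → F — 4 edges.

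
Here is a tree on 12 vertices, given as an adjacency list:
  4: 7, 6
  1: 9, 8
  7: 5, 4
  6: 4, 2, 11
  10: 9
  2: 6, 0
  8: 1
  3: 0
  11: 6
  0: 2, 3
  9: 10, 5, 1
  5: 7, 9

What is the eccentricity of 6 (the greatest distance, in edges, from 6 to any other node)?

Distances from 6 peak at 6, attained at 8.
6-4-7-5-9-1-8

6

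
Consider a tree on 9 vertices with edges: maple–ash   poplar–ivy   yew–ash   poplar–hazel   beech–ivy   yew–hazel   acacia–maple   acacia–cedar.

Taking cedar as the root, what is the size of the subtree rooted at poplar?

poplar's subtree: {poplar, ivy, beech}, size 3.

3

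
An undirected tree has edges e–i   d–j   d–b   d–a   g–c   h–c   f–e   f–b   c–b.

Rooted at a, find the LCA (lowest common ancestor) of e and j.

d

Path e→root: e f b d a; path j→root: j d a.
First common node: d.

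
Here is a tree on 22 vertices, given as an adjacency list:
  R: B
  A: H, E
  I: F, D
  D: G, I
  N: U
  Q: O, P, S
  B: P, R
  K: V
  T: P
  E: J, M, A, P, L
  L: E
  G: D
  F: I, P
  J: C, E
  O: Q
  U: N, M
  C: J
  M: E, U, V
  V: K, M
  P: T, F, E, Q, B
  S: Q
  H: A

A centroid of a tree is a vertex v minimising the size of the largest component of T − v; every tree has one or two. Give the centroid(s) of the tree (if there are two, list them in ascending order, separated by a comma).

E, P

Delete P: the remaining components have sizes 11, 4, 3, 2, 1. Max 11 ≤ 11, so P is a centroid.
Its neighbour E also leaves a largest component of size 11, so both are centroids.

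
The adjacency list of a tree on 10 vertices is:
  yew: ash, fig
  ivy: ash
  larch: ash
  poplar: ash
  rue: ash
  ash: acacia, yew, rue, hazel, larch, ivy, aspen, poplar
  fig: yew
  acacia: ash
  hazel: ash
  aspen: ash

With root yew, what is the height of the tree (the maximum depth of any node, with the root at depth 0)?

A deepest node is aspen, reached by yew → ash → aspen.
That path has 2 edges, so the height is 2.

2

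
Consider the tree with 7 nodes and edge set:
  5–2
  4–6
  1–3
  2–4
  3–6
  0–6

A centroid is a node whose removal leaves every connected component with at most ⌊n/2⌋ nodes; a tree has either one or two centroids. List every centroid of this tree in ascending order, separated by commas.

6

Removing 6 splits the tree into components of sizes 3, 2, 1; the largest is 3 ≤ ⌊7/2⌋ = 3.
Every other node leaves some component of size > 3, so the centroid is unique.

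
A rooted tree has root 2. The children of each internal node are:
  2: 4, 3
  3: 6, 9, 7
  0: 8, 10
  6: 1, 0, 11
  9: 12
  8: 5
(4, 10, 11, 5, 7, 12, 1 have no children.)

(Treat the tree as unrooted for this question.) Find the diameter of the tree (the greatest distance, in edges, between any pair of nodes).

6

A longest path is 5–8–0–6–3–9–12, with 6 edges.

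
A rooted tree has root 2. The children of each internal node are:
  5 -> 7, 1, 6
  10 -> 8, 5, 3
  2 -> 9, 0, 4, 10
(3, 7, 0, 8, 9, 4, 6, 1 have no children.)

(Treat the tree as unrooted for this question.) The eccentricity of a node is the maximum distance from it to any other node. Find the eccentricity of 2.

Distances from 2 peak at 3, attained at 6 (1, 7 also at distance 3).
2-10-5-6

3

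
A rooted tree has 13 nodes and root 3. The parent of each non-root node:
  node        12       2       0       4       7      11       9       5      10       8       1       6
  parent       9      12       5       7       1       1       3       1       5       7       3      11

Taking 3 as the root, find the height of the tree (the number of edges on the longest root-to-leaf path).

3

6 sits deepest: 3 → 1 → 11 → 6 — 3 edges from the root.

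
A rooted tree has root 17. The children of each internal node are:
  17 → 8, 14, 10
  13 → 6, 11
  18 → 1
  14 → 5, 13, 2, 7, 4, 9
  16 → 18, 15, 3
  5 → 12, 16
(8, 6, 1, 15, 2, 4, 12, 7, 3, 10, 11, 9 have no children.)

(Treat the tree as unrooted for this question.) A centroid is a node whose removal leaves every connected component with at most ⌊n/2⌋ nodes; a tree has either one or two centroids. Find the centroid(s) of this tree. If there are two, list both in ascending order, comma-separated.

14

If 14 is removed the pieces have sizes 7, 3, 3, 1, 1, 1, 1, all ≤ ⌊18/2⌋ = 9.
No neighbour of 14 does as well, so 14 is the unique centroid.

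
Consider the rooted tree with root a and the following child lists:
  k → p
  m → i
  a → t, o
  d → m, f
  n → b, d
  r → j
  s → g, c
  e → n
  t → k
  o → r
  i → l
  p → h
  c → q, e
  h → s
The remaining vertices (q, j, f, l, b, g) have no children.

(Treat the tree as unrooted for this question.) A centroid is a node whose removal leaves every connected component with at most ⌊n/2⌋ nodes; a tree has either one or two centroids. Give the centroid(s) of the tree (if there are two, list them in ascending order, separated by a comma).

c, s

If c is removed the pieces have sizes 10, 8, 1, all ≤ ⌊20/2⌋ = 10.
s is adjacent to c and is also a centroid (the largest component after removing it is likewise 10).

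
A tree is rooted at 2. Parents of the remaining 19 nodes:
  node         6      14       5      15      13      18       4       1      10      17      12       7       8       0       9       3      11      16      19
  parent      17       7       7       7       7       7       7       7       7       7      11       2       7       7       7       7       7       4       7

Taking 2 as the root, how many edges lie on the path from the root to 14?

Climbing from 14 to the root: 14 – 7 – 2. That's 2 steps.

2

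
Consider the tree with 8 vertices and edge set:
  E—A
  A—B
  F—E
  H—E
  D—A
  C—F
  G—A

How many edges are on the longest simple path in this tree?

4

A longest path is C-F-E-A-G, with 4 edges.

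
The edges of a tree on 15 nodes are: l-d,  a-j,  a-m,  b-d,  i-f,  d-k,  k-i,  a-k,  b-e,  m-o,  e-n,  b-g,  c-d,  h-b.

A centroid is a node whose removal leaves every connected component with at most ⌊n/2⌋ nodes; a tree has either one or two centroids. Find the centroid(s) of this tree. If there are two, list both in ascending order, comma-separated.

d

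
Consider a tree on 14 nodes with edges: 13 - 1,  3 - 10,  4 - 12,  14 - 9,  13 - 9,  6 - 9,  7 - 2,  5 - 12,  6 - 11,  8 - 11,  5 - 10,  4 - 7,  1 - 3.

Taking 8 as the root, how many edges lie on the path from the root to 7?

11

8 → 11 → 6 → 9 → 13 → 1 → 3 → 10 → 5 → 12 → 4 → 7 — 11 edges.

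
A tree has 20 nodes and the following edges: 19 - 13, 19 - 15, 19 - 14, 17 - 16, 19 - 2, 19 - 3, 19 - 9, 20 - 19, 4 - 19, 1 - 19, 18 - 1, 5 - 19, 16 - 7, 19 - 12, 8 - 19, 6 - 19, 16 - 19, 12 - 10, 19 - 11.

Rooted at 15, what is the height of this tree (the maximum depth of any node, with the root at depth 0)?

A deepest node is 10, reached by 15 – 19 – 12 – 10.
That path has 3 edges, so the height is 3.

3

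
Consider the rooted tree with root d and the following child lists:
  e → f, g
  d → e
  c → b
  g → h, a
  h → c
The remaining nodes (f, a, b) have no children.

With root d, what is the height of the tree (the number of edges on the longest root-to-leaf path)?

5

A deepest node is b, reached by d – e – g – h – c – b.
That path has 5 edges, so the height is 5.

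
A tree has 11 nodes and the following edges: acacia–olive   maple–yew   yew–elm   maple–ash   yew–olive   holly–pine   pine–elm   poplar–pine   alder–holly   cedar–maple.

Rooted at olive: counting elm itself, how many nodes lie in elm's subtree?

5

The subtree rooted at elm contains: elm, pine, holly, poplar, alder — 5 nodes.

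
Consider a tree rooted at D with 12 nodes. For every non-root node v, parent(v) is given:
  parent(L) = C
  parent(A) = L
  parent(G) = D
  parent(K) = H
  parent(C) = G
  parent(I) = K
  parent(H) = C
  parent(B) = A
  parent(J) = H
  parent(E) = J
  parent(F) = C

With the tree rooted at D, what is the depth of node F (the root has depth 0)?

Climbing from F to the root: F–C–G–D. That's 3 steps.

3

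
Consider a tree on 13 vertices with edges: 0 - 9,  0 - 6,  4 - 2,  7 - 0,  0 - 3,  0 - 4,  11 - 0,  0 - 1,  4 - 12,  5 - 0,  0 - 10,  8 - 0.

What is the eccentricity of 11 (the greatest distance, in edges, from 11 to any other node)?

Distances from 11 peak at 3, attained at 2 (12 also at distance 3).
11–0–4–2

3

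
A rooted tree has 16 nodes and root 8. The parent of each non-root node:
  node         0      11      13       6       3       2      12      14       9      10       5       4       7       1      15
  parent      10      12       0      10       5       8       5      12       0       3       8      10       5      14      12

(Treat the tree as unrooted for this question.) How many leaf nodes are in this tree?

9

Degree-1 nodes: 1, 2, 4, 6, 7, 9, 11, 13, 15 — 9 of them.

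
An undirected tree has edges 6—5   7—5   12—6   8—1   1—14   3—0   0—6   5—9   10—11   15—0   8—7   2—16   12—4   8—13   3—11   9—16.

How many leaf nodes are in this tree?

6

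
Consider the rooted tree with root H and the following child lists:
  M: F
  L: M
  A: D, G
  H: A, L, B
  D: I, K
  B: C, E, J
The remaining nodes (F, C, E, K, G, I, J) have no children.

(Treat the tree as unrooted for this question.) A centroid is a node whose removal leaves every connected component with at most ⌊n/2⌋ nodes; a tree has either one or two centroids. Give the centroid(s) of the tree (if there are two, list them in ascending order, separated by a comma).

H

If H is removed the pieces have sizes 5, 4, 3, all ≤ ⌊13/2⌋ = 6.
No neighbour of H does as well, so H is the unique centroid.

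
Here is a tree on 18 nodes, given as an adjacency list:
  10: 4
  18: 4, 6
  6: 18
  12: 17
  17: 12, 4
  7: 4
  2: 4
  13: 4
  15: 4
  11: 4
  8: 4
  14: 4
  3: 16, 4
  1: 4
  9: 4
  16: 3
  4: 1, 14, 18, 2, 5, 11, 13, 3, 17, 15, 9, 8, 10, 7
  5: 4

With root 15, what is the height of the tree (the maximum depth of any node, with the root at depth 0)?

3

The longest root-to-leaf path is 15-4-17-12 (3 edges).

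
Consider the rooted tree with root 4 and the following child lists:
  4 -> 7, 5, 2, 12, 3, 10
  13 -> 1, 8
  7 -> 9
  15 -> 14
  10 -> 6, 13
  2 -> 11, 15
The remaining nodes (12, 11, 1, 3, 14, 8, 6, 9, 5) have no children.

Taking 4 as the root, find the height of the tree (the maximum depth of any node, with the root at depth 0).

3

A deepest node is 1, reached by 4 → 10 → 13 → 1.
That path has 3 edges, so the height is 3.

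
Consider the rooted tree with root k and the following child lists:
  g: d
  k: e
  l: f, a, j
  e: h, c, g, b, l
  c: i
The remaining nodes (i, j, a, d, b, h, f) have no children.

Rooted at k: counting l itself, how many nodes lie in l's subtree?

The subtree rooted at l contains: l, j, f, a — 4 nodes.

4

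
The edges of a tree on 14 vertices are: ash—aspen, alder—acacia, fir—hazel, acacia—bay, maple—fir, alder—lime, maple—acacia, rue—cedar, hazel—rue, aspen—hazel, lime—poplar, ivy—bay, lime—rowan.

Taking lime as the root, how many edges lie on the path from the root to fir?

4

lime – alder – acacia – maple – fir — 4 edges.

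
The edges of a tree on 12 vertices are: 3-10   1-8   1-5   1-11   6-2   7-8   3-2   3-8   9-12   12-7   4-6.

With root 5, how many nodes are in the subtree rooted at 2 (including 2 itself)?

2's subtree: {2, 6, 4}, size 3.

3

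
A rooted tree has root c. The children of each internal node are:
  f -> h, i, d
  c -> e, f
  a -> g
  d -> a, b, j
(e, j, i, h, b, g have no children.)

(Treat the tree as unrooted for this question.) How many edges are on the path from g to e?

5

Walking from g: g–a–d–f–c–e. Length 5.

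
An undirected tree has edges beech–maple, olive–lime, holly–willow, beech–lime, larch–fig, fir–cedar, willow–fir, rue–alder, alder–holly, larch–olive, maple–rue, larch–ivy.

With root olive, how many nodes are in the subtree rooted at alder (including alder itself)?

5

alder's subtree: {alder, holly, willow, fir, cedar}, size 5.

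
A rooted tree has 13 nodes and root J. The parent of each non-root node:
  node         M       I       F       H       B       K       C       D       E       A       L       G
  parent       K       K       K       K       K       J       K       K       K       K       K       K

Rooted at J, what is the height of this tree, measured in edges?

M sits deepest: J – K – M — 2 edges from the root.

2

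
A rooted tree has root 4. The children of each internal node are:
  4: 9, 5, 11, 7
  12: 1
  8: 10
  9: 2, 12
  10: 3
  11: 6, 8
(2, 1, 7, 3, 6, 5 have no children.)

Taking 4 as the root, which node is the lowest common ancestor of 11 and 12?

4

Ancestors of 11 (toward the root): 11, 4.
Ancestors of 12: 12, 9, 4.
The deepest node appearing in both lists is 4.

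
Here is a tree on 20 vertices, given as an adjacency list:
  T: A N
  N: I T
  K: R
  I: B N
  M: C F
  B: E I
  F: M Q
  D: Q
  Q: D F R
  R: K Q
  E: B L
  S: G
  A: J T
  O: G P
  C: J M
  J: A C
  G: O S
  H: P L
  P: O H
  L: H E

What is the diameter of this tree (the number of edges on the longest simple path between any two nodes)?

18

A longest path is K - R - Q - F - M - C - J - A - T - N - I - B - E - L - H - P - O - G - S, with 18 edges.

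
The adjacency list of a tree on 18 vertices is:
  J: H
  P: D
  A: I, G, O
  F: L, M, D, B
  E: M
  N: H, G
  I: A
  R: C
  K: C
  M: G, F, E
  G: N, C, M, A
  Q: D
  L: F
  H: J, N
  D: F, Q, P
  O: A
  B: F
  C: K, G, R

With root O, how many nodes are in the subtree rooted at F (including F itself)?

F's subtree: {F, D, L, B, Q, P}, size 6.

6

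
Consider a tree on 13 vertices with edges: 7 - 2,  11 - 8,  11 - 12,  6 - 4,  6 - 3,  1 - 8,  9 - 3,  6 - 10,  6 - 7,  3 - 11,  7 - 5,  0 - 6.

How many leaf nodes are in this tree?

8

The leaves are 0, 1, 2, 4, 5, 9, 10, 12.
That is 8 leaves.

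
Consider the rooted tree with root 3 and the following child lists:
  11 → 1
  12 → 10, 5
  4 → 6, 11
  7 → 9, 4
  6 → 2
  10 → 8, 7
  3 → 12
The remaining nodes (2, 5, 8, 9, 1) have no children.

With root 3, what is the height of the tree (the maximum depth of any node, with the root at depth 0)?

A deepest node is 1, reached by 3–12–10–7–4–11–1.
That path has 6 edges, so the height is 6.

6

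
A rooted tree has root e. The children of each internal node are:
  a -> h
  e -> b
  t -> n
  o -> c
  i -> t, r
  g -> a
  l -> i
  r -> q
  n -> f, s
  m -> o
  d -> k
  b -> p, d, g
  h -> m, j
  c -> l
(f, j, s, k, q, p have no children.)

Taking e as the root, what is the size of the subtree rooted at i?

The subtree rooted at i contains: i, r, t, q, n, f, s — 7 nodes.

7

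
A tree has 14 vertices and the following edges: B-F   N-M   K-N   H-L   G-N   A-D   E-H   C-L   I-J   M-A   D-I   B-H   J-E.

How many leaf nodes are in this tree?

Exactly 4 nodes have a single neighbour: C, F, G, K.

4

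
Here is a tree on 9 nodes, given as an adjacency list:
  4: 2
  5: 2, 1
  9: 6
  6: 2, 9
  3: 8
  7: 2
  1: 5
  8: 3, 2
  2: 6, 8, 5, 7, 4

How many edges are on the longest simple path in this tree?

4

A longest path is 3 - 8 - 2 - 6 - 9, with 4 edges.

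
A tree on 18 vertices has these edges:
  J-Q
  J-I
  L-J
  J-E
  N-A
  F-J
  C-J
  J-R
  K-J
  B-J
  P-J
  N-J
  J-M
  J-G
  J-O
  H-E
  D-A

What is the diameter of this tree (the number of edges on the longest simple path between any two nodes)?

5

Starting from D, a farthest node is H at distance 5.
One longest path: D-A-N-J-E-H.
So the diameter is 5.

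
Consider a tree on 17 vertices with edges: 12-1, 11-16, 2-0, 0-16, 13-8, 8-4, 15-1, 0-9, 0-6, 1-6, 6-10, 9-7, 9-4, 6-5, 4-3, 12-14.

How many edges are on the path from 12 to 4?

Walking from 12: 12–1–6–0–9–4. Length 5.

5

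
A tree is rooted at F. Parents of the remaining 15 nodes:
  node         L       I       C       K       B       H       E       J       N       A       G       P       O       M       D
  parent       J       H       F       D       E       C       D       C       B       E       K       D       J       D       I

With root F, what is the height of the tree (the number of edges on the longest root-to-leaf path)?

The longest root-to-leaf path is F → C → H → I → D → E → B → N (7 edges).

7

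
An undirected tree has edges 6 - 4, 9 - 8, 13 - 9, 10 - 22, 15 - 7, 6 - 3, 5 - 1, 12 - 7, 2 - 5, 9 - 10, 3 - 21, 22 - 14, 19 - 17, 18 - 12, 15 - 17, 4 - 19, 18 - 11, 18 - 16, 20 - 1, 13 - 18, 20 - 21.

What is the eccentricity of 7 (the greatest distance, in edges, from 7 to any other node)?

11

The node farthest from 7 is 2, via 7-15-17-19-4-6-3-21-20-1-5-2 — 11 edges.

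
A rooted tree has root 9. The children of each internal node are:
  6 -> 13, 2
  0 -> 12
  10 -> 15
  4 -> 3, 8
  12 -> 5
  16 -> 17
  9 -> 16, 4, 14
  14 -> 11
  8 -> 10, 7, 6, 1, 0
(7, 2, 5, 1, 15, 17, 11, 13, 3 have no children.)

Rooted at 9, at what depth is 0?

3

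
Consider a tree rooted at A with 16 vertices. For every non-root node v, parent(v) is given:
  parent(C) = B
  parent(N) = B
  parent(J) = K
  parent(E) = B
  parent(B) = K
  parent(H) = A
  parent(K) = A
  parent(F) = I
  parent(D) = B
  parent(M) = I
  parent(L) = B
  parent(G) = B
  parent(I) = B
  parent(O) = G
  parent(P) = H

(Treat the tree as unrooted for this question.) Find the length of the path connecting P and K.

Walking from P: P – H – A – K. Length 3.

3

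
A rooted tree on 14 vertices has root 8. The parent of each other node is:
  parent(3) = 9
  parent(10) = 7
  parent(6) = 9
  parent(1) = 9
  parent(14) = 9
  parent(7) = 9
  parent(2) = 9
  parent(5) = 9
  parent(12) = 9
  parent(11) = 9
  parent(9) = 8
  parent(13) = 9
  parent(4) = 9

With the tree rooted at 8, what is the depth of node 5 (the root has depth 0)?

Climbing from 5 to the root: 5 → 9 → 8. That's 2 steps.

2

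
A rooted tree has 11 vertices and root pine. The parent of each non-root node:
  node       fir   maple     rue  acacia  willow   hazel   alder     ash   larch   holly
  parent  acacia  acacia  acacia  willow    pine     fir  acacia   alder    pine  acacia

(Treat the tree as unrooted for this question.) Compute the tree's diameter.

BFS from larch reaches hazel last, at distance 5; BFS from hazel confirms no node is farther.
Path: larch–pine–willow–acacia–fir–hazel.

5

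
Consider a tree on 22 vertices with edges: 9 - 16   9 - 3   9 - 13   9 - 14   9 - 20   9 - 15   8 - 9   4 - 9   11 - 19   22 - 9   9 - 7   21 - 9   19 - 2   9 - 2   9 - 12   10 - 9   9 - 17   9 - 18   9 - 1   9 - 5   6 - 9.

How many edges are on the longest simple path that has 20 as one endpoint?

The node farthest from 20 is 11, via 20–9–2–19–11 — 4 edges.

4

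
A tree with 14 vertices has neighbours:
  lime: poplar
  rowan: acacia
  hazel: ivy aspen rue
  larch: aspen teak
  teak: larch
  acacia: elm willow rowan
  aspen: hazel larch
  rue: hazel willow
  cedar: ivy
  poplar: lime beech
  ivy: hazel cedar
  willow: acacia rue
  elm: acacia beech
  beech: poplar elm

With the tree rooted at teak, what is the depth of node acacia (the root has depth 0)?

6

teak–larch–aspen–hazel–rue–willow–acacia — 6 edges.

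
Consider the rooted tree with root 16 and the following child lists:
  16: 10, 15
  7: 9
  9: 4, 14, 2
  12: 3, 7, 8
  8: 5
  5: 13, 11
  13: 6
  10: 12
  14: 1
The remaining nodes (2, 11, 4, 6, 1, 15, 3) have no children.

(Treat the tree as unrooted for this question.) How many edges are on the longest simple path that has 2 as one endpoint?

Distances from 2 peak at 7, attained at 6.
2–9–7–12–8–5–13–6

7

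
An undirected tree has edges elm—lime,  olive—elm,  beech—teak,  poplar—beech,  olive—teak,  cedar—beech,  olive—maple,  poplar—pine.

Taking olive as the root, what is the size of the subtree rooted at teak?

teak's subtree: {teak, beech, poplar, cedar, pine}, size 5.

5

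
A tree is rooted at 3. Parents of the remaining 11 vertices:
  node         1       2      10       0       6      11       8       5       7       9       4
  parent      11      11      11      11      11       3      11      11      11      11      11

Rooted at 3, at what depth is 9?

3–11–9 — 2 edges.

2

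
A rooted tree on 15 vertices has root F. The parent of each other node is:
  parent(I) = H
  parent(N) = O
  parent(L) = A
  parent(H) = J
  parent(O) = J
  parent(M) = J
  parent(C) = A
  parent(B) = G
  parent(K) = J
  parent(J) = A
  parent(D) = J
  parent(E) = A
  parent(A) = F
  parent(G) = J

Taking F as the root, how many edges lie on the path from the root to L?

2

Path from F to L: F – A – L, which has 2 edges.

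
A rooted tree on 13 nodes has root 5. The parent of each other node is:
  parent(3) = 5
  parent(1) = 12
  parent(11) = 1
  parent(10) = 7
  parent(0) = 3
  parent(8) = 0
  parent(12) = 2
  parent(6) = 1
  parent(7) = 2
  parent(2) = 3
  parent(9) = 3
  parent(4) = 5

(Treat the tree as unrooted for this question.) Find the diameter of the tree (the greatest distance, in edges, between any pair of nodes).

6

BFS from 8 reaches 6 last, at distance 6; BFS from 6 confirms no node is farther.
Path: 8 – 0 – 3 – 2 – 12 – 1 – 6.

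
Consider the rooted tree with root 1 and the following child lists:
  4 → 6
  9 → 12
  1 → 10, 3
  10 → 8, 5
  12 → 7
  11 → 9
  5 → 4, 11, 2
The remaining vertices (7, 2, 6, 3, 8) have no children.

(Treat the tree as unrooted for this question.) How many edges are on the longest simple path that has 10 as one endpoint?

Distances from 10 peak at 5, attained at 7.
10-5-11-9-12-7

5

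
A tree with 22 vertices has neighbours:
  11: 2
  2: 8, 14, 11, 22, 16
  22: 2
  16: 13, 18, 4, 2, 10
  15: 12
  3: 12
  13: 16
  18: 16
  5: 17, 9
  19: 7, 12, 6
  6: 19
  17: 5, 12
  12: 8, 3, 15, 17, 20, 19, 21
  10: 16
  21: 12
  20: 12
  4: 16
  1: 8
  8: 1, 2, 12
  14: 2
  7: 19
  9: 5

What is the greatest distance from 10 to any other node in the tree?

7

Distances from 10 peak at 7, attained at 9.
10–16–2–8–12–17–5–9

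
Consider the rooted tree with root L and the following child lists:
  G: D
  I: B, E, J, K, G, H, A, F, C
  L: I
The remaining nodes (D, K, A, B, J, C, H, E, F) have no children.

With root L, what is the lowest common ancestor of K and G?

K's ancestor chain is K, I, L and G's is G, I, L; they first meet at I.

I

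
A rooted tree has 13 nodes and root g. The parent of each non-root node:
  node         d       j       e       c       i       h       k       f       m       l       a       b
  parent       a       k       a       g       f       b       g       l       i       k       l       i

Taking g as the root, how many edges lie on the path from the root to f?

Path from g to f: g – k – l – f, which has 3 edges.

3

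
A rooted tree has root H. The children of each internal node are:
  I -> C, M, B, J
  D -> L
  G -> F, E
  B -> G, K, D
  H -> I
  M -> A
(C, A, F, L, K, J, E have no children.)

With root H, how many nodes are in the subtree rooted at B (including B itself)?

The subtree rooted at B contains: B, K, G, D, E, F, L — 7 nodes.

7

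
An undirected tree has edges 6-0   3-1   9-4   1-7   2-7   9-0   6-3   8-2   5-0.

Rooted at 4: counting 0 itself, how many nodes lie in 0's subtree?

The subtree rooted at 0 contains: 0, 5, 6, 3, 1, 7, 2, 8 — 8 nodes.

8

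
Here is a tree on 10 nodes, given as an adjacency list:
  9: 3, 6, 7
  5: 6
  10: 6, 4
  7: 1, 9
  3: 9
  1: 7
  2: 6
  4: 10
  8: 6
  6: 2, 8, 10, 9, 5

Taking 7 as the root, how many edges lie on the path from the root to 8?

3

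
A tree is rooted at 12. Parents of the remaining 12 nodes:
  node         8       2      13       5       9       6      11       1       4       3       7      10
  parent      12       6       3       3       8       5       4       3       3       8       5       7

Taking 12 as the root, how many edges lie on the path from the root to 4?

3

Path from 12 to 4: 12 → 8 → 3 → 4, which has 3 edges.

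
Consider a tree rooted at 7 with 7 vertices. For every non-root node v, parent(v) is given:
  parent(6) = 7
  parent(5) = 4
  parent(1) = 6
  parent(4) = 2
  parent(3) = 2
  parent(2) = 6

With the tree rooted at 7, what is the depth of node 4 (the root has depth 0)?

3

Climbing from 4 to the root: 4 – 2 – 6 – 7. That's 3 steps.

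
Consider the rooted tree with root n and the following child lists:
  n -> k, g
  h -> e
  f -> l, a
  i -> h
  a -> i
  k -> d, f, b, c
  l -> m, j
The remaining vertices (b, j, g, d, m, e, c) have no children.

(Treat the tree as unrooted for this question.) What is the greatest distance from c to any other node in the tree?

6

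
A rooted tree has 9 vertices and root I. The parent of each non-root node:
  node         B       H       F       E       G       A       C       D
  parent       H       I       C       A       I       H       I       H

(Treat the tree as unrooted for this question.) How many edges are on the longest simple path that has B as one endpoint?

4

Distances from B peak at 4, attained at F.
B – H – I – C – F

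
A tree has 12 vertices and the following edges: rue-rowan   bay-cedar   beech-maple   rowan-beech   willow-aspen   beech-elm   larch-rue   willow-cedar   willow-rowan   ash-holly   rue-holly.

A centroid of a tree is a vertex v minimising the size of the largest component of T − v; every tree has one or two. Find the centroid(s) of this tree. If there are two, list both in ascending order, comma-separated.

Removing rowan splits the tree into components of sizes 4, 4, 3; the largest is 4 ≤ ⌊12/2⌋ = 6.
Every other node leaves some component of size > 6, so the centroid is unique.

rowan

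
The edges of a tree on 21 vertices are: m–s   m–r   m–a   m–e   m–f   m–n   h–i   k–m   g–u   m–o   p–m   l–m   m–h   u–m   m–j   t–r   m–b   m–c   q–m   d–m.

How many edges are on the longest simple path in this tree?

4

A longest path is t-r-m-h-i, with 4 edges.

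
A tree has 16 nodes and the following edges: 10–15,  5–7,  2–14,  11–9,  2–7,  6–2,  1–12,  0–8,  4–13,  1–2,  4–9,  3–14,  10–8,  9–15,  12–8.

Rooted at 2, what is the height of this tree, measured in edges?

8

A deepest node is 13, reached by 2-1-12-8-10-15-9-4-13.
That path has 8 edges, so the height is 8.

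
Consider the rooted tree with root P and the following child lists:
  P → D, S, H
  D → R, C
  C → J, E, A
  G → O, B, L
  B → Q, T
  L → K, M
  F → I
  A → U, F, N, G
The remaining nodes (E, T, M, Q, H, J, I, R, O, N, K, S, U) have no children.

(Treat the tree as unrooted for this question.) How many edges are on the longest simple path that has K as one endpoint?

The node farthest from K is H (S also at distance 7), via K-L-G-A-C-D-P-H — 7 edges.

7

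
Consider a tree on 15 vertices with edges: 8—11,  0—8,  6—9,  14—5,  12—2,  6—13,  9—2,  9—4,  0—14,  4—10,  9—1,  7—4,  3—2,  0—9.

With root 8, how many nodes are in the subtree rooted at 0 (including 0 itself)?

Descendants of 0 (including itself): 0, 9, 14, 2, 4, 6, 1, 5, 12, 3, 7, 10, 13. That's 13.

13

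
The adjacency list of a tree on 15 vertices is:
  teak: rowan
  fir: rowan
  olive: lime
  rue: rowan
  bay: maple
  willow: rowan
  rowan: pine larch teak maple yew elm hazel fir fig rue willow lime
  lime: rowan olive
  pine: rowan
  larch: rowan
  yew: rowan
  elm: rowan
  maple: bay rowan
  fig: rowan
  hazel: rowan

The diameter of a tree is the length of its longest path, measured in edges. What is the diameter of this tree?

4

A longest path is olive-lime-rowan-maple-bay, with 4 edges.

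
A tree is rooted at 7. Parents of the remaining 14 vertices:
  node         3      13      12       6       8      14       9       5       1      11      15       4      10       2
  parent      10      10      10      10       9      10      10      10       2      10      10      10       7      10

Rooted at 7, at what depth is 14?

2

Climbing from 14 to the root: 14 → 10 → 7. That's 2 steps.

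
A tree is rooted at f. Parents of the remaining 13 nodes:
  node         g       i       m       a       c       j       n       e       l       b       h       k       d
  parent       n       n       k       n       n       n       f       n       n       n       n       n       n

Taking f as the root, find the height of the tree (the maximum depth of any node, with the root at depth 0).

3

The longest root-to-leaf path is f → n → k → m (3 edges).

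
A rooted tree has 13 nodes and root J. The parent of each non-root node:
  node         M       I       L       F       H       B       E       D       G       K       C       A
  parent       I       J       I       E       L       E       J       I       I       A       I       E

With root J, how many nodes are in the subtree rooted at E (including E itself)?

5

The subtree rooted at E contains: E, B, A, F, K — 5 nodes.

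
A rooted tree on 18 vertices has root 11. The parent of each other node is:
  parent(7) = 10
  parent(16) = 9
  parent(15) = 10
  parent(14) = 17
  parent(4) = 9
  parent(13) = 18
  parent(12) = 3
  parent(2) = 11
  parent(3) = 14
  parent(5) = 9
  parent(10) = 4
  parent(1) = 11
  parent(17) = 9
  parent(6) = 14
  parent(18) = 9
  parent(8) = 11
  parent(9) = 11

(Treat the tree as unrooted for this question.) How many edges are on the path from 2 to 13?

2 – 11 – 9 – 18 – 13: 4 edges.

4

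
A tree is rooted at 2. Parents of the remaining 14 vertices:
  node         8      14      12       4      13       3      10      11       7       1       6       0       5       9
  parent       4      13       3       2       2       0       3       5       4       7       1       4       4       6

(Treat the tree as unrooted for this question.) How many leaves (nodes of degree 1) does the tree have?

6

The leaves are 8, 9, 10, 11, 12, 14.
That is 6 leaves.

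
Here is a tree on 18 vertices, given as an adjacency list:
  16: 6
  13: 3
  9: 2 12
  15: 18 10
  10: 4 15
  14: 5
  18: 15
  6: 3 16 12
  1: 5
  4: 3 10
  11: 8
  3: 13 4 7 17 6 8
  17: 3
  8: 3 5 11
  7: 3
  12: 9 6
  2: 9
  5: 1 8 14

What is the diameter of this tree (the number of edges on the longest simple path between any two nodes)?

8

BFS from 2 reaches 18 last, at distance 8; BFS from 18 confirms no node is farther.
Path: 2–9–12–6–3–4–10–15–18.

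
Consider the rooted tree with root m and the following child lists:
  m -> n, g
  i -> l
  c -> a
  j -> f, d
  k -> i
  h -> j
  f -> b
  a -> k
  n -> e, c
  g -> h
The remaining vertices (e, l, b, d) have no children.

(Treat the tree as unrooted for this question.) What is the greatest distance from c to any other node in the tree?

7

A farthest node from c is b.
The path c–n–m–g–h–j–f–b has 7 edges.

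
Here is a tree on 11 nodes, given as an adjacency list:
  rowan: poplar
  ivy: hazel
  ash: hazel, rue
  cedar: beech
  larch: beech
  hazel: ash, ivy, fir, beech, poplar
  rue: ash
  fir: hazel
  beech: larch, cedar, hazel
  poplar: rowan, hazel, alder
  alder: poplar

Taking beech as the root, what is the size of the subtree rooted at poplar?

3

poplar's subtree: {poplar, alder, rowan}, size 3.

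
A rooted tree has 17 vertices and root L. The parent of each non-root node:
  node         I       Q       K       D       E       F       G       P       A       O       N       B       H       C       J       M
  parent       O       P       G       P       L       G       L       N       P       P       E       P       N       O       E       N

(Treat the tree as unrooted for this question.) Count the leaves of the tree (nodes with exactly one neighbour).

11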